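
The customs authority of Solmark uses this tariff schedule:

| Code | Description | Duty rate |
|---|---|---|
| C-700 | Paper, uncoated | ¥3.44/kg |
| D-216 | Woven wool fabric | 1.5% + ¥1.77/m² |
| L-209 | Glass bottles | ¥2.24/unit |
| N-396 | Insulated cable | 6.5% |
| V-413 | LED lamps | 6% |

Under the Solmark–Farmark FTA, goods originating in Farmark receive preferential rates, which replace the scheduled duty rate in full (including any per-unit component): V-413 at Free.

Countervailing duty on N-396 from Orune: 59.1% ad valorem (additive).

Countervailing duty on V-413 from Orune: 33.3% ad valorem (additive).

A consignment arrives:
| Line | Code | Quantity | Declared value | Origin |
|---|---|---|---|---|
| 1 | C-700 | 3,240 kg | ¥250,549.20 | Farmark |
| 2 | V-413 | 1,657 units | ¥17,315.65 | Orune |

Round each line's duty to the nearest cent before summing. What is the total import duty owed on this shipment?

Line 1 (C-700, Farmark, 3,240 kg, ¥250,549.20):
Base rate for C-700 is ¥3.44/kg.
Origin Farmark is the FTA partner but C-700 is not on the preference list; base rate stands.
Duty = 3,240 × ¥3.44 = ¥11,145.60.
Line 2 (V-413, Orune, 1,657 units, ¥17,315.65):
Base rate for V-413 is 6%.
V-413 has an FTA preferential rate, but origin Orune is not Farmark; base rate stands.
Additional duty on V-413 from Orune: +33.3%. Applied ad valorem rate: 6% + 33.3% = 39.3%.
Duty = ¥17,315.65 × 39.3% = ¥6,805.05.
Total = ¥11,145.60 + ¥6,805.05 = ¥17,950.65.

¥17,950.65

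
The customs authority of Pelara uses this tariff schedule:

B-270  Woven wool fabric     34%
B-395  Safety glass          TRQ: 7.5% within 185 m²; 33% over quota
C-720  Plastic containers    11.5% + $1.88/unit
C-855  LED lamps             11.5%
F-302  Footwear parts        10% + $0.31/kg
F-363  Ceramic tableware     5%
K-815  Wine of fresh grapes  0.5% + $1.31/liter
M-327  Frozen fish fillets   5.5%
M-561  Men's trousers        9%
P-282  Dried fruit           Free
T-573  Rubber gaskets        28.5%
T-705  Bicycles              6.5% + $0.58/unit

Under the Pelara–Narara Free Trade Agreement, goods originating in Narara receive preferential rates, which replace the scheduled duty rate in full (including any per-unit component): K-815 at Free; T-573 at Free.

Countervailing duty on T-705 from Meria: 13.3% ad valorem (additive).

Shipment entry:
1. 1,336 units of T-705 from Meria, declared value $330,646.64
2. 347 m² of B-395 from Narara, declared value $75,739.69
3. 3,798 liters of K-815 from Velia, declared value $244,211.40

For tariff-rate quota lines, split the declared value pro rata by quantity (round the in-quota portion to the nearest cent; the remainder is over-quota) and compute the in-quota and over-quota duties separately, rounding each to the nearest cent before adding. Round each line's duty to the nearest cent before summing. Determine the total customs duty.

Line 1 (T-705, Meria, 1,336 units, $330,646.64):
Base rate for T-705 is 6.5% + $0.58/unit.
Additional duty on T-705 from Meria: +13.3%. Applied ad valorem rate: 6.5% + 13.3% = 19.8%.
Duty = $330,646.64 × 19.8% + 1,336 × $0.58 = $66,242.91.
Line 2 (B-395, Narara, 347 m², $75,739.69):
Code B-395 is under a tariff-rate quota (threshold 185 m²). In-quota: 185 m² at 7.5%; over-quota: 162 m² at 33%.
Pro-rata value split: in-quota = $75,739.69 × 185/347 = $40,379.95; over-quota = $75,739.69 − $40,379.95 = $35,359.74.
In-quota duty = $40,379.95 × 7.5% = $3,028.50. Over-quota duty = $35,359.74 × 33% = $11,668.71.
Line duty = $3,028.50 + $11,668.71 = $14,697.21.
Line 3 (K-815, Velia, 3,798 liters, $244,211.40):
Base rate for K-815 is 0.5% + $1.31/liter.
K-815 has an FTA preferential rate, but origin Velia is not Narara; base rate stands.
Duty = $244,211.40 × 0.5% + 3,798 × $1.31 = $6,196.44.
Total = $66,242.91 + $14,697.21 + $6,196.44 = $87,136.56.

$87,136.56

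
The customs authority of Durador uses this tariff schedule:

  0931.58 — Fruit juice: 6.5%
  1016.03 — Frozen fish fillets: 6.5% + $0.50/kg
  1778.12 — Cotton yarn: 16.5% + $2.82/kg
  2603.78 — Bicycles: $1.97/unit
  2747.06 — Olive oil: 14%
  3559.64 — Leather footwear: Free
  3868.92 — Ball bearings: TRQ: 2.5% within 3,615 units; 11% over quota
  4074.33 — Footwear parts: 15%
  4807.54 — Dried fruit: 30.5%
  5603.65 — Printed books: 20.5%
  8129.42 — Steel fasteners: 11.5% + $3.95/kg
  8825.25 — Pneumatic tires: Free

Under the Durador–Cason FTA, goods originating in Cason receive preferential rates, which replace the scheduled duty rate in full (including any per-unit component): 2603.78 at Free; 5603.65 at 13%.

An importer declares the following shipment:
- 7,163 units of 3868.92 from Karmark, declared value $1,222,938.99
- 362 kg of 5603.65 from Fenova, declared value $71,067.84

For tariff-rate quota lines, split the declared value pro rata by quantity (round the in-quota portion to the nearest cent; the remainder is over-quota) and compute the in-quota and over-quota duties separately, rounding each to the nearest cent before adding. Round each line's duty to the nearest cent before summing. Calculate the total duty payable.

Line 1 (3868.92, Karmark, 7,163 units, $1,222,938.99):
Code 3868.92 is under a tariff-rate quota (threshold 3,615 units). In-quota: 3,615 units at 2.5%; over-quota: 3,548 units at 11%.
Pro-rata value split: in-quota = $1,222,938.99 × 3,615/7,163 = $617,188.95; over-quota = $1,222,938.99 − $617,188.95 = $605,750.04.
In-quota duty = $617,188.95 × 2.5% = $15,429.72. Over-quota duty = $605,750.04 × 11% = $66,632.50.
Line duty = $15,429.72 + $66,632.50 = $82,062.22.
Line 2 (5603.65, Fenova, 362 kg, $71,067.84):
Base rate for 5603.65 is 20.5%.
5603.65 has an FTA preferential rate, but origin Fenova is not Cason; base rate stands.
Duty = $71,067.84 × 20.5% = $14,568.91.
Total = $82,062.22 + $14,568.91 = $96,631.13.

$96,631.13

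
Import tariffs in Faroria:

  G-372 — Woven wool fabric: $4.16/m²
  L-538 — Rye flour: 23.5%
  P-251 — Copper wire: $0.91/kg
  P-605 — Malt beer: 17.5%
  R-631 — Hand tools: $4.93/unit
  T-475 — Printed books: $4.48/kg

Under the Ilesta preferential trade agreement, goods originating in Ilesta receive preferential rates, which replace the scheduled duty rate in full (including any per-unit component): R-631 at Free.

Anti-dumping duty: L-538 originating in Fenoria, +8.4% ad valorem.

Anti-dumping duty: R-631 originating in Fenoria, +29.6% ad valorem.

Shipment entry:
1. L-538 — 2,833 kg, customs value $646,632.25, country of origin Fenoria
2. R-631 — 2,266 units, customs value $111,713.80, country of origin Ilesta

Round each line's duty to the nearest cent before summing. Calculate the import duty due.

Line 1 (L-538, Fenoria, 2,833 kg, $646,632.25):
Base rate for L-538 is 23.5%.
Additional duty on L-538 from Fenoria: +8.4%. Applied ad valorem rate: 23.5% + 8.4% = 31.9%.
Duty = $646,632.25 × 31.9% = $206,275.69.
Line 2 (R-631, Ilesta, 2,266 units, $111,713.80):
Base rate for R-631 is $4.93/unit.
Origin Ilesta qualifies under the Faroria–Ilesta agreement and R-631 is covered: preferential rate Free applies instead.
The additional-duty order on R-631 targets Fenoria, not Ilesta; it does not apply.
Duty = $111,713.80 × 0% = $0.00.
Total = $206,275.69 + $0.00 = $206,275.69.

$206,275.69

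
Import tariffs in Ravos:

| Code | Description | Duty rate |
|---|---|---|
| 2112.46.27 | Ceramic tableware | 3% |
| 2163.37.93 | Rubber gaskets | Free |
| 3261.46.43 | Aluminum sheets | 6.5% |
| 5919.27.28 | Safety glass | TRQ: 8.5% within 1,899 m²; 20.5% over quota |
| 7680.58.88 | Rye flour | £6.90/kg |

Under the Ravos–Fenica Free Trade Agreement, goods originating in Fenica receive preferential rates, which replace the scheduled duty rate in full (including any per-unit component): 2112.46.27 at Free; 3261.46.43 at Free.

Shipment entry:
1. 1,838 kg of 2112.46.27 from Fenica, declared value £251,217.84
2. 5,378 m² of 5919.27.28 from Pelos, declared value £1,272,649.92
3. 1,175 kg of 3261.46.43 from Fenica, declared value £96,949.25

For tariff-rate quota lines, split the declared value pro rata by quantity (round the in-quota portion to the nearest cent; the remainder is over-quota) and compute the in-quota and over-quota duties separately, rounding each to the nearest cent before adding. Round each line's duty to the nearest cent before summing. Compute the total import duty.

Line 1 (2112.46.27, Fenica, 1,838 kg, £251,217.84):
Base rate for 2112.46.27 is 3%.
Origin Fenica qualifies under the Ravos–Fenica agreement and 2112.46.27 is covered: preferential rate Free applies instead.
Duty = £251,217.84 × 0% = £0.00.
Line 2 (5919.27.28, Pelos, 5,378 m², £1,272,649.92):
Code 5919.27.28 is under a tariff-rate quota (threshold 1,899 m²). In-quota: 1,899 m² at 8.5%; over-quota: 3,479 m² at 20.5%.
Pro-rata value split: in-quota = £1,272,649.92 × 1,899/5,378 = £449,379.36; over-quota = £1,272,649.92 − £449,379.36 = £823,270.56.
In-quota duty = £449,379.36 × 8.5% = £38,197.25. Over-quota duty = £823,270.56 × 20.5% = £168,770.46.
Line duty = £38,197.25 + £168,770.46 = £206,967.71.
Line 3 (3261.46.43, Fenica, 1,175 kg, £96,949.25):
Base rate for 3261.46.43 is 6.5%.
Origin Fenica qualifies under the Ravos–Fenica agreement and 3261.46.43 is covered: preferential rate Free applies instead.
Duty = £96,949.25 × 0% = £0.00.
Total = £0.00 + £206,967.71 + £0.00 = £206,967.71.

£206,967.71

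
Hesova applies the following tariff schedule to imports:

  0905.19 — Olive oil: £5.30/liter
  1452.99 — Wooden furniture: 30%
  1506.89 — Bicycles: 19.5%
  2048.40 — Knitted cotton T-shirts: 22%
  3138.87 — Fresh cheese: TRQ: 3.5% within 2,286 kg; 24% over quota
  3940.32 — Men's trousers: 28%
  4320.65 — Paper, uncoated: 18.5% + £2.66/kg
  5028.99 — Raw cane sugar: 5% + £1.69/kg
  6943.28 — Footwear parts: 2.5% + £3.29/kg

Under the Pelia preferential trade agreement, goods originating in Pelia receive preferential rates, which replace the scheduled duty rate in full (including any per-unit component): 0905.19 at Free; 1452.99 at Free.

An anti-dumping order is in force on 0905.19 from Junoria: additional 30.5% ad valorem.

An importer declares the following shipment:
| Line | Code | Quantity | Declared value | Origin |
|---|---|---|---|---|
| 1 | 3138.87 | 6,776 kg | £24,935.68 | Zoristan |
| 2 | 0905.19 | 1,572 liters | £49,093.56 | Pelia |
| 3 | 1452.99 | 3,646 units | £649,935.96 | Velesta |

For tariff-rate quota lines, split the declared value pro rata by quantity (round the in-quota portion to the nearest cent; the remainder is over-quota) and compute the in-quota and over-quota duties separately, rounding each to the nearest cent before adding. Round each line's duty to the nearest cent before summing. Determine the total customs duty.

£199,240.80

Line 1 (3138.87, Zoristan, 6,776 kg, £24,935.68):
Code 3138.87 is under a tariff-rate quota (threshold 2,286 kg). In-quota: 2,286 kg at 3.5%; over-quota: 4,490 kg at 24%.
Pro-rata value split: in-quota = £24,935.68 × 2,286/6,776 = £8,412.48; over-quota = £24,935.68 − £8,412.48 = £16,523.20.
In-quota duty = £8,412.48 × 3.5% = £294.44. Over-quota duty = £16,523.20 × 24% = £3,965.57.
Line duty = £294.44 + £3,965.57 = £4,260.01.
Line 2 (0905.19, Pelia, 1,572 liters, £49,093.56):
Base rate for 0905.19 is £5.30/liter.
Origin Pelia qualifies under the Hesova–Pelia agreement and 0905.19 is covered: preferential rate Free applies instead.
The additional-duty order on 0905.19 targets Junoria, not Pelia; it does not apply.
Duty = £49,093.56 × 0% = £0.00.
Line 3 (1452.99, Velesta, 3,646 units, £649,935.96):
Base rate for 1452.99 is 30%.
1452.99 has an FTA preferential rate, but origin Velesta is not Pelia; base rate stands.
Duty = £649,935.96 × 30% = £194,980.79.
Total = £4,260.01 + £0.00 + £194,980.79 = £199,240.80.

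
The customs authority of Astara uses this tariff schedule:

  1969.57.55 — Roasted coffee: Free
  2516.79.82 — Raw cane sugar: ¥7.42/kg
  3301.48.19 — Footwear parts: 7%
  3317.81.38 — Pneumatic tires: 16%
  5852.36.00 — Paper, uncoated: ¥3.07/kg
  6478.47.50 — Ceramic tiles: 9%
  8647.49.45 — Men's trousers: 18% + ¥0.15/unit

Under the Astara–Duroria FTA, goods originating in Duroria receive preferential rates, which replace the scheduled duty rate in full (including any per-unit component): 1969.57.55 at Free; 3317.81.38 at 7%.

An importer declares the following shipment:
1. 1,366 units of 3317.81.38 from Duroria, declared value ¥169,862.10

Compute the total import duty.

Line 1 (3317.81.38, Duroria, 1,366 units, ¥169,862.10):
Base rate for 3317.81.38 is 16%.
Origin Duroria qualifies under the Astara–Duroria agreement and 3317.81.38 is covered: preferential rate 7% applies instead.
Duty = ¥169,862.10 × 7% = ¥11,890.35.

¥11,890.35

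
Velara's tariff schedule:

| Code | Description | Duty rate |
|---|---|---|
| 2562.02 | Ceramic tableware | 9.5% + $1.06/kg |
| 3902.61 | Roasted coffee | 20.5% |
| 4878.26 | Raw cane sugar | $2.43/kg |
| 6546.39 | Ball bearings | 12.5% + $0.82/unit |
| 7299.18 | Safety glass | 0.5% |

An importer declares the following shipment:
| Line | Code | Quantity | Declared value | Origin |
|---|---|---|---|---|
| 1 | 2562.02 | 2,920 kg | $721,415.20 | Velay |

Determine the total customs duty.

$71,629.64

Line 1 (2562.02, Velay, 2,920 kg, $721,415.20):
Base rate for 2562.02 is 9.5% + $1.06/kg.
Duty = $721,415.20 × 9.5% + 2,920 × $1.06 = $71,629.64.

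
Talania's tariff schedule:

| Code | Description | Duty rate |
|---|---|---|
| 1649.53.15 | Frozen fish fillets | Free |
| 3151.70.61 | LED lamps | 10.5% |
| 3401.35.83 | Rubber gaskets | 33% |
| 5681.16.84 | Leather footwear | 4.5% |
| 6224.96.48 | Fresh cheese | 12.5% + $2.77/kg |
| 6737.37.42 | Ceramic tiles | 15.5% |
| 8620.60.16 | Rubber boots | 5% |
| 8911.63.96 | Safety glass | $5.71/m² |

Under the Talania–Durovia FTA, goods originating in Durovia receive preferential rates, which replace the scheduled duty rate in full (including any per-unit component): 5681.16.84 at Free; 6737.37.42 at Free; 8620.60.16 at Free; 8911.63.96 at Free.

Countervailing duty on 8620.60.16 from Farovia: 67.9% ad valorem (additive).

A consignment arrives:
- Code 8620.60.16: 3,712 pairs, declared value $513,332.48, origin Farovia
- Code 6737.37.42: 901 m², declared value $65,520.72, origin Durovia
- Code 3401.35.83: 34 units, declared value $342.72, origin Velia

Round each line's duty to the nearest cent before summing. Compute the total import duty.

$374,332.48

Line 1 (8620.60.16, Farovia, 3,712 pairs, $513,332.48):
Base rate for 8620.60.16 is 5%.
8620.60.16 has an FTA preferential rate, but origin Farovia is not Durovia; base rate stands.
Additional duty on 8620.60.16 from Farovia: +67.9%. Applied ad valorem rate: 5% + 67.9% = 72.9%.
Duty = $513,332.48 × 72.9% = $374,219.38.
Line 2 (6737.37.42, Durovia, 901 m², $65,520.72):
Base rate for 6737.37.42 is 15.5%.
Origin Durovia qualifies under the Talania–Durovia agreement and 6737.37.42 is covered: preferential rate Free applies instead.
Duty = $65,520.72 × 0% = $0.00.
Line 3 (3401.35.83, Velia, 34 units, $342.72):
Base rate for 3401.35.83 is 33%.
Duty = $342.72 × 33% = $113.10.
Total = $374,219.38 + $0.00 + $113.10 = $374,332.48.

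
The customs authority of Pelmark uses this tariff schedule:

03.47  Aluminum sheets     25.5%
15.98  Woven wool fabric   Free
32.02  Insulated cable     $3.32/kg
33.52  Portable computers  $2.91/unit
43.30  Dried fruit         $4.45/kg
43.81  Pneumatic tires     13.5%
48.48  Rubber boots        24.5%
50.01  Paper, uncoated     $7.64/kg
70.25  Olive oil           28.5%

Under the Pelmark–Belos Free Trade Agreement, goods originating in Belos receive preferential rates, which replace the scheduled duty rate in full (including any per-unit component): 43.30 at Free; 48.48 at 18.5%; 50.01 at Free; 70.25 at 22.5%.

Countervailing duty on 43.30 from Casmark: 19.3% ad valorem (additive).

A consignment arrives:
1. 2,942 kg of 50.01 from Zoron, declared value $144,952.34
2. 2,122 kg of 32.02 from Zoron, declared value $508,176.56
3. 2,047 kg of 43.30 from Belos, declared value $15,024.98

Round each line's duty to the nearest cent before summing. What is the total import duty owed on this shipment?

$29,521.92

Line 1 (50.01, Zoron, 2,942 kg, $144,952.34):
Base rate for 50.01 is $7.64/kg.
50.01 has an FTA preferential rate, but origin Zoron is not Belos; base rate stands.
Duty = 2,942 × $7.64 = $22,476.88.
Line 2 (32.02, Zoron, 2,122 kg, $508,176.56):
Base rate for 32.02 is $3.32/kg.
Duty = 2,122 × $3.32 = $7,045.04.
Line 3 (43.30, Belos, 2,047 kg, $15,024.98):
Base rate for 43.30 is $4.45/kg.
Origin Belos qualifies under the Pelmark–Belos agreement and 43.30 is covered: preferential rate Free applies instead.
The additional-duty order on 43.30 targets Casmark, not Belos; it does not apply.
Duty = $15,024.98 × 0% = $0.00.
Total = $22,476.88 + $7,045.04 + $0.00 = $29,521.92.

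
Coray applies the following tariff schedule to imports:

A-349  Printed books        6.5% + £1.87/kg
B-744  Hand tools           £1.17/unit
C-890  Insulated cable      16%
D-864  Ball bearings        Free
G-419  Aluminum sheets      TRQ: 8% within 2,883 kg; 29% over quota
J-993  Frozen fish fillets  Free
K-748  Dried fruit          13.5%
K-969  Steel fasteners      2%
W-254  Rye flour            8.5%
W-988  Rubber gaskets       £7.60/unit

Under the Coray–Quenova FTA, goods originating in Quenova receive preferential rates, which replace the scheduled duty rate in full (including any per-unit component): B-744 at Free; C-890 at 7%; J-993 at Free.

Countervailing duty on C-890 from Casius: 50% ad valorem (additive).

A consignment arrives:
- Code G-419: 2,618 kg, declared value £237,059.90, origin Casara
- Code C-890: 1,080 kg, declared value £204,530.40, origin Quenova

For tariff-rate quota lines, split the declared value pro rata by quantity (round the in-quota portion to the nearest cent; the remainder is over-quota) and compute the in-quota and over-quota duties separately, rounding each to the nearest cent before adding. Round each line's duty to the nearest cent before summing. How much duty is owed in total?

Line 1 (G-419, Casara, 2,618 kg, £237,059.90):
Code G-419 is under a tariff-rate quota (threshold 2,883 kg). Quantity 2,618 kg is within the quota, so the in-quota rate 8% applies to the full value.
Duty = £237,059.90 × 8% = £18,964.79.
Line 2 (C-890, Quenova, 1,080 kg, £204,530.40):
Base rate for C-890 is 16%.
Origin Quenova qualifies under the Coray–Quenova agreement and C-890 is covered: preferential rate 7% applies instead.
The additional-duty order on C-890 targets Casius, not Quenova; it does not apply.
Duty = £204,530.40 × 7% = £14,317.13.
Total = £18,964.79 + £14,317.13 = £33,281.92.

£33,281.92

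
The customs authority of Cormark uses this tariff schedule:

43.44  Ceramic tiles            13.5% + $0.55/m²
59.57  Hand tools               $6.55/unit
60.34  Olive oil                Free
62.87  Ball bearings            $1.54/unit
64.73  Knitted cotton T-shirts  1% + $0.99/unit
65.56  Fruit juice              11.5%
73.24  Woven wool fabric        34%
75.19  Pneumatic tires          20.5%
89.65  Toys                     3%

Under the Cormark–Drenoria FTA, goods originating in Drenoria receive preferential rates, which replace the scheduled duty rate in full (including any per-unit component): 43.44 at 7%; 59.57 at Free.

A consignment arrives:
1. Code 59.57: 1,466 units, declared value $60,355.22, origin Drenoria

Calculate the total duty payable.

Line 1 (59.57, Drenoria, 1,466 units, $60,355.22):
Base rate for 59.57 is $6.55/unit.
Origin Drenoria qualifies under the Cormark–Drenoria agreement and 59.57 is covered: preferential rate Free applies instead.
Duty = $60,355.22 × 0% = $0.00.

$0.00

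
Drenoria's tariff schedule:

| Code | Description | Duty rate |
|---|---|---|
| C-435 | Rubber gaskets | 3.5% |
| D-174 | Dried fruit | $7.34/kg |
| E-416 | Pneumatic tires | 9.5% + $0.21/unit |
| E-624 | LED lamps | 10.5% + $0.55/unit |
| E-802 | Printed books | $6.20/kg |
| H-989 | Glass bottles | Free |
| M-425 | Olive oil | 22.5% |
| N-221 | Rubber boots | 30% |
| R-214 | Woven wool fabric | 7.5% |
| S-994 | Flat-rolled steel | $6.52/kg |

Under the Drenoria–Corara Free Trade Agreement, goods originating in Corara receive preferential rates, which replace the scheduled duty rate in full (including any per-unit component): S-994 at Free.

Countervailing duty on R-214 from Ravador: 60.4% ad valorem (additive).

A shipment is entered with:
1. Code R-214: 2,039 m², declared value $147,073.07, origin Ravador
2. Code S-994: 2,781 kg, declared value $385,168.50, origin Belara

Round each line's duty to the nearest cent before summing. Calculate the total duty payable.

Line 1 (R-214, Ravador, 2,039 m², $147,073.07):
Base rate for R-214 is 7.5%.
Additional duty on R-214 from Ravador: +60.4%. Applied ad valorem rate: 7.5% + 60.4% = 67.9%.
Duty = $147,073.07 × 67.9% = $99,862.61.
Line 2 (S-994, Belara, 2,781 kg, $385,168.50):
Base rate for S-994 is $6.52/kg.
S-994 has an FTA preferential rate, but origin Belara is not Corara; base rate stands.
Duty = 2,781 × $6.52 = $18,132.12.
Total = $99,862.61 + $18,132.12 = $117,994.73.

$117,994.73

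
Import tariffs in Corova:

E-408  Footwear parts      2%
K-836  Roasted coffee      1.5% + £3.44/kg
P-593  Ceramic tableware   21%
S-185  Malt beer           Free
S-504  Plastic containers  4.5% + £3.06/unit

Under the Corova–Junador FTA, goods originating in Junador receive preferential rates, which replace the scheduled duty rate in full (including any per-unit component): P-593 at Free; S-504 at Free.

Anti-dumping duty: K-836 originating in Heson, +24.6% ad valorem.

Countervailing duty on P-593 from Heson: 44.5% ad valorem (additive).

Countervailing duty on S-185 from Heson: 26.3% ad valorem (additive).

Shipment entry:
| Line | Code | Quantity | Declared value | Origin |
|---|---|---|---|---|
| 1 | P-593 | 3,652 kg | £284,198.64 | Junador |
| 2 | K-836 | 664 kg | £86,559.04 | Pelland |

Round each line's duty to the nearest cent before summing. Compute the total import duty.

Line 1 (P-593, Junador, 3,652 kg, £284,198.64):
Base rate for P-593 is 21%.
Origin Junador qualifies under the Corova–Junador agreement and P-593 is covered: preferential rate Free applies instead.
The additional-duty order on P-593 targets Heson, not Junador; it does not apply.
Duty = £284,198.64 × 0% = £0.00.
Line 2 (K-836, Pelland, 664 kg, £86,559.04):
Base rate for K-836 is 1.5% + £3.44/kg.
The additional-duty order on K-836 targets Heson, not Pelland; it does not apply.
Duty = £86,559.04 × 1.5% + 664 × £3.44 = £3,582.55.
Total = £0.00 + £3,582.55 = £3,582.55.

£3,582.55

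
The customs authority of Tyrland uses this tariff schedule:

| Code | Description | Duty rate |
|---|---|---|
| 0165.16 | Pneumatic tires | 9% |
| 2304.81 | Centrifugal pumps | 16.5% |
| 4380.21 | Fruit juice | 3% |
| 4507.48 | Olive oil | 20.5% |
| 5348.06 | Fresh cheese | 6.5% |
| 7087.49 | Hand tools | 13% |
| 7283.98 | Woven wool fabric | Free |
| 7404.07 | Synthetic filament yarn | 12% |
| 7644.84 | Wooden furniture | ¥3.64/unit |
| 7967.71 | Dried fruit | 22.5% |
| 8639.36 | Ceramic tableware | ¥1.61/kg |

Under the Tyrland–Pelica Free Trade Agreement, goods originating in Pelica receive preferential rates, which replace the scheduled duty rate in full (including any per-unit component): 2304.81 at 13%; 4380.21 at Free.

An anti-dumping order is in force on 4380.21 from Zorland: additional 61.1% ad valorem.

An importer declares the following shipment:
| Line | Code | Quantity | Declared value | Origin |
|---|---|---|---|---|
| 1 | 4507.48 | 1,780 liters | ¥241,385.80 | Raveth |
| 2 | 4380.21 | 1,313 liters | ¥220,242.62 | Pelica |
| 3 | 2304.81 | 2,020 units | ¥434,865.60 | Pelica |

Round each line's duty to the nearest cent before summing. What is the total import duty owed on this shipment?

¥106,016.62

Line 1 (4507.48, Raveth, 1,780 liters, ¥241,385.80):
Base rate for 4507.48 is 20.5%.
Duty = ¥241,385.80 × 20.5% = ¥49,484.09.
Line 2 (4380.21, Pelica, 1,313 liters, ¥220,242.62):
Base rate for 4380.21 is 3%.
Origin Pelica qualifies under the Tyrland–Pelica agreement and 4380.21 is covered: preferential rate Free applies instead.
The additional-duty order on 4380.21 targets Zorland, not Pelica; it does not apply.
Duty = ¥220,242.62 × 0% = ¥0.00.
Line 3 (2304.81, Pelica, 2,020 units, ¥434,865.60):
Base rate for 2304.81 is 16.5%.
Origin Pelica qualifies under the Tyrland–Pelica agreement and 2304.81 is covered: preferential rate 13% applies instead.
Duty = ¥434,865.60 × 13% = ¥56,532.53.
Total = ¥49,484.09 + ¥0.00 + ¥56,532.53 = ¥106,016.62.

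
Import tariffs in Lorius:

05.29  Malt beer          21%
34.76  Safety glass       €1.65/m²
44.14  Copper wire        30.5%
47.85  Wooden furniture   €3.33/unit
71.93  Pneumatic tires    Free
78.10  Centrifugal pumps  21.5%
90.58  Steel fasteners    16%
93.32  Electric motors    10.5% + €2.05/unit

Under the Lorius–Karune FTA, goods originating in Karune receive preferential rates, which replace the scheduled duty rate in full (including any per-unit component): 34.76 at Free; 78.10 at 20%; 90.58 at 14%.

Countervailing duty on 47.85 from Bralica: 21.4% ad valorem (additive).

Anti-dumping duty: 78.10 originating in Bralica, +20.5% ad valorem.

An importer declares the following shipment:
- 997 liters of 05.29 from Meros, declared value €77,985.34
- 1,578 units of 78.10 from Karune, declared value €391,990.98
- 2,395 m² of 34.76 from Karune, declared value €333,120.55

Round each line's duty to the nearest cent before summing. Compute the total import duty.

€94,775.12

Line 1 (05.29, Meros, 997 liters, €77,985.34):
Base rate for 05.29 is 21%.
Duty = €77,985.34 × 21% = €16,376.92.
Line 2 (78.10, Karune, 1,578 units, €391,990.98):
Base rate for 78.10 is 21.5%.
Origin Karune qualifies under the Lorius–Karune agreement and 78.10 is covered: preferential rate 20% applies instead.
The additional-duty order on 78.10 targets Bralica, not Karune; it does not apply.
Duty = €391,990.98 × 20% = €78,398.20.
Line 3 (34.76, Karune, 2,395 m², €333,120.55):
Base rate for 34.76 is €1.65/m².
Origin Karune qualifies under the Lorius–Karune agreement and 34.76 is covered: preferential rate Free applies instead.
Duty = €333,120.55 × 0% = €0.00.
Total = €16,376.92 + €78,398.20 + €0.00 = €94,775.12.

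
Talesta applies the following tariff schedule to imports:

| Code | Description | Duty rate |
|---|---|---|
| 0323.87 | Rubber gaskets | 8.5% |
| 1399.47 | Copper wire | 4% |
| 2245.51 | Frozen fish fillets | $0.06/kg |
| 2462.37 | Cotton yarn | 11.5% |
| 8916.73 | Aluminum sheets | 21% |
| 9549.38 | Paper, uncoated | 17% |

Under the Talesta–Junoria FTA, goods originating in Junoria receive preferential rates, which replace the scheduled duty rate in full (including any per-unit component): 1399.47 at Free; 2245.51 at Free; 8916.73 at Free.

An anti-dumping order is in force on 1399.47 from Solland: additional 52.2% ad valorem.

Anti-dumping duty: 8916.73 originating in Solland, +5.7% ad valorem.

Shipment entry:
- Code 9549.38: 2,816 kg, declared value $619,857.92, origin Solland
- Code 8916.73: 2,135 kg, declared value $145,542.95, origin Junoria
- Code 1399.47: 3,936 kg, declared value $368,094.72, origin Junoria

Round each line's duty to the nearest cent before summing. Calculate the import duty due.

$105,375.85

Line 1 (9549.38, Solland, 2,816 kg, $619,857.92):
Base rate for 9549.38 is 17%.
Duty = $619,857.92 × 17% = $105,375.85.
Line 2 (8916.73, Junoria, 2,135 kg, $145,542.95):
Base rate for 8916.73 is 21%.
Origin Junoria qualifies under the Talesta–Junoria agreement and 8916.73 is covered: preferential rate Free applies instead.
The additional-duty order on 8916.73 targets Solland, not Junoria; it does not apply.
Duty = $145,542.95 × 0% = $0.00.
Line 3 (1399.47, Junoria, 3,936 kg, $368,094.72):
Base rate for 1399.47 is 4%.
Origin Junoria qualifies under the Talesta–Junoria agreement and 1399.47 is covered: preferential rate Free applies instead.
The additional-duty order on 1399.47 targets Solland, not Junoria; it does not apply.
Duty = $368,094.72 × 0% = $0.00.
Total = $105,375.85 + $0.00 + $0.00 = $105,375.85.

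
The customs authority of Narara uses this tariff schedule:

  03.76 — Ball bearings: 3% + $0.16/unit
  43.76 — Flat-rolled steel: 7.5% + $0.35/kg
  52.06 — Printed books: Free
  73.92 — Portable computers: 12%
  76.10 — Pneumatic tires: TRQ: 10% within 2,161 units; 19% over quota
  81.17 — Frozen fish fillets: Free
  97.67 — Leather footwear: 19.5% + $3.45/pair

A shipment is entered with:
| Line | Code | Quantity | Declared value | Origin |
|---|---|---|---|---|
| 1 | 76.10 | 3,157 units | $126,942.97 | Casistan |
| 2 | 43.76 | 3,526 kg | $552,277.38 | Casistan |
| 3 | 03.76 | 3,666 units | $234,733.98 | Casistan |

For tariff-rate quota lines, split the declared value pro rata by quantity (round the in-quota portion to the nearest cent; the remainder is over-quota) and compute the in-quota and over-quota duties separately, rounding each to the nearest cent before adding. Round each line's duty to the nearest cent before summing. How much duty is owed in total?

Line 1 (76.10, Casistan, 3,157 units, $126,942.97):
Code 76.10 is under a tariff-rate quota (threshold 2,161 units). In-quota: 2,161 units at 10%; over-quota: 996 units at 19%.
Pro-rata value split: in-quota = $126,942.97 × 2,161/3,157 = $86,893.81; over-quota = $126,942.97 − $86,893.81 = $40,049.16.
In-quota duty = $86,893.81 × 10% = $8,689.38. Over-quota duty = $40,049.16 × 19% = $7,609.34.
Line duty = $8,689.38 + $7,609.34 = $16,298.72.
Line 2 (43.76, Casistan, 3,526 kg, $552,277.38):
Base rate for 43.76 is 7.5% + $0.35/kg.
Duty = $552,277.38 × 7.5% + 3,526 × $0.35 = $42,654.90.
Line 3 (03.76, Casistan, 3,666 units, $234,733.98):
Base rate for 03.76 is 3% + $0.16/unit.
Duty = $234,733.98 × 3% + 3,666 × $0.16 = $7,628.58.
Total = $16,298.72 + $42,654.90 + $7,628.58 = $66,582.20.

$66,582.20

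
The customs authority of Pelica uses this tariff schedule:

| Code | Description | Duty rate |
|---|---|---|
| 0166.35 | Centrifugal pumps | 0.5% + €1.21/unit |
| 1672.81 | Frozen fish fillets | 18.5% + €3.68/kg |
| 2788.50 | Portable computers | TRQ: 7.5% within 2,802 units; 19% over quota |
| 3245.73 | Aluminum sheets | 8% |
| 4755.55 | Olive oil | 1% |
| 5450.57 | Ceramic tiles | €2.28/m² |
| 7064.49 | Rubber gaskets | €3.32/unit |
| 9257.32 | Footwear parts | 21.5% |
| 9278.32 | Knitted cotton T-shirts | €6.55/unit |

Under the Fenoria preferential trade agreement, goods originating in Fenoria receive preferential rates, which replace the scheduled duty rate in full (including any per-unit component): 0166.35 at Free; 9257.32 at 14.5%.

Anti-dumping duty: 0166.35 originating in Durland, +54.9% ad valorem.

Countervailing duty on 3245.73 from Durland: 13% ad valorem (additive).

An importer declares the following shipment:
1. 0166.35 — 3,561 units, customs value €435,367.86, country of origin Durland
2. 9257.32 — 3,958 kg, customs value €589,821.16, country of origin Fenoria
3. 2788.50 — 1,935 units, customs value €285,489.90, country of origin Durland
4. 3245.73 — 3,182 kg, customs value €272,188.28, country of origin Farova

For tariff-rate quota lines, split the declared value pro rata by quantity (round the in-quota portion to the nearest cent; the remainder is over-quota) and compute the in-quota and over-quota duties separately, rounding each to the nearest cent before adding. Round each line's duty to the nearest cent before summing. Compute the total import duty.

Line 1 (0166.35, Durland, 3,561 units, €435,367.86):
Base rate for 0166.35 is 0.5% + €1.21/unit.
0166.35 has an FTA preferential rate, but origin Durland is not Fenoria; base rate stands.
Additional duty on 0166.35 from Durland: +54.9%. Applied ad valorem rate: 0.5% + 54.9% = 55.4%.
Duty = €435,367.86 × 55.4% + 3,561 × €1.21 = €245,502.60.
Line 2 (9257.32, Fenoria, 3,958 kg, €589,821.16):
Base rate for 9257.32 is 21.5%.
Origin Fenoria qualifies under the Pelica–Fenoria agreement and 9257.32 is covered: preferential rate 14.5% applies instead.
Duty = €589,821.16 × 14.5% = €85,524.07.
Line 3 (2788.50, Durland, 1,935 units, €285,489.90):
Code 2788.50 is under a tariff-rate quota (threshold 2,802 units). Quantity 1,935 units is within the quota, so the in-quota rate 7.5% applies to the full value.
Duty = €285,489.90 × 7.5% = €21,411.74.
Line 4 (3245.73, Farova, 3,182 kg, €272,188.28):
Base rate for 3245.73 is 8%.
The additional-duty order on 3245.73 targets Durland, not Farova; it does not apply.
Duty = €272,188.28 × 8% = €21,775.06.
Total = €245,502.60 + €85,524.07 + €21,411.74 + €21,775.06 = €374,213.47.

€374,213.47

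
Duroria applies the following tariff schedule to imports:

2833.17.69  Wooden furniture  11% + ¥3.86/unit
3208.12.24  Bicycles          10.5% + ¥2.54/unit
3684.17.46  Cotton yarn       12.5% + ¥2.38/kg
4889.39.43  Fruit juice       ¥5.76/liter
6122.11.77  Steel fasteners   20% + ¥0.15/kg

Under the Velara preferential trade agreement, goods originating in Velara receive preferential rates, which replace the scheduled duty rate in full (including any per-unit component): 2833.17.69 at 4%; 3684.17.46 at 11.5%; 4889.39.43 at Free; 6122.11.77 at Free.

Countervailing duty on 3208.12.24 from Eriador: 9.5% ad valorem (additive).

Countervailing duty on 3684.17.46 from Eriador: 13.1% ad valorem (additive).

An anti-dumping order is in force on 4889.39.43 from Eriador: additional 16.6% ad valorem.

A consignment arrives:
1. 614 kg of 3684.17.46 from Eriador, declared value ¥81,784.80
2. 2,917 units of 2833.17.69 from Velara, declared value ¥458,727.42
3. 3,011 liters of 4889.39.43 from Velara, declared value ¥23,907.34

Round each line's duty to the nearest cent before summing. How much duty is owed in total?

¥40,747.33

Line 1 (3684.17.46, Eriador, 614 kg, ¥81,784.80):
Base rate for 3684.17.46 is 12.5% + ¥2.38/kg.
3684.17.46 has an FTA preferential rate, but origin Eriador is not Velara; base rate stands.
Additional duty on 3684.17.46 from Eriador: +13.1%. Applied ad valorem rate: 12.5% + 13.1% = 25.6%.
Duty = ¥81,784.80 × 25.6% + 614 × ¥2.38 = ¥22,398.23.
Line 2 (2833.17.69, Velara, 2,917 units, ¥458,727.42):
Base rate for 2833.17.69 is 11% + ¥3.86/unit.
Origin Velara qualifies under the Duroria–Velara agreement and 2833.17.69 is covered: preferential rate 4% applies instead.
Duty = ¥458,727.42 × 4% = ¥18,349.10.
Line 3 (4889.39.43, Velara, 3,011 liters, ¥23,907.34):
Base rate for 4889.39.43 is ¥5.76/liter.
Origin Velara qualifies under the Duroria–Velara agreement and 4889.39.43 is covered: preferential rate Free applies instead.
The additional-duty order on 4889.39.43 targets Eriador, not Velara; it does not apply.
Duty = ¥23,907.34 × 0% = ¥0.00.
Total = ¥22,398.23 + ¥18,349.10 + ¥0.00 = ¥40,747.33.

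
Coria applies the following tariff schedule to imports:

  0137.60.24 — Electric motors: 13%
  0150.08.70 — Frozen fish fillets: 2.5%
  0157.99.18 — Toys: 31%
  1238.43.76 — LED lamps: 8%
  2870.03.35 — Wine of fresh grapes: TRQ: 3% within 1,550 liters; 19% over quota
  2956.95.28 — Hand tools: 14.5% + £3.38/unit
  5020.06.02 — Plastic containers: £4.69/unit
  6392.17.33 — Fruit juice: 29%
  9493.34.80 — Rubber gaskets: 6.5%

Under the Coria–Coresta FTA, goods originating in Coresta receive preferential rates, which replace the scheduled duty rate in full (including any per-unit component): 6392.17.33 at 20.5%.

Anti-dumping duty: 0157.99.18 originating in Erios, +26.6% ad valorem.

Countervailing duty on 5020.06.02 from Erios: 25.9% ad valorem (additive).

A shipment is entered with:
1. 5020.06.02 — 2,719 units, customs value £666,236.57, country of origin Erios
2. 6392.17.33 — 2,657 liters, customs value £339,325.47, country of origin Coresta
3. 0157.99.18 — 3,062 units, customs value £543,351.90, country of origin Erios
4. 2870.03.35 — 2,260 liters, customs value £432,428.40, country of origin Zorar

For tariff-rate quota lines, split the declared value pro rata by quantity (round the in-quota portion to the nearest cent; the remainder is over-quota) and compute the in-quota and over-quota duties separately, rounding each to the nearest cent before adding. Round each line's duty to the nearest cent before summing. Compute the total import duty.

£602,548.87

Line 1 (5020.06.02, Erios, 2,719 units, £666,236.57):
Base rate for 5020.06.02 is £4.69/unit.
Additional duty on 5020.06.02 from Erios: +25.9% ad valorem. Applied ad valorem rate = 25.9%.
Duty = £666,236.57 × 25.9% + 2,719 × £4.69 = £185,307.38.
Line 2 (6392.17.33, Coresta, 2,657 liters, £339,325.47):
Base rate for 6392.17.33 is 29%.
Origin Coresta qualifies under the Coria–Coresta agreement and 6392.17.33 is covered: preferential rate 20.5% applies instead.
Duty = £339,325.47 × 20.5% = £69,561.72.
Line 3 (0157.99.18, Erios, 3,062 units, £543,351.90):
Base rate for 0157.99.18 is 31%.
Additional duty on 0157.99.18 from Erios: +26.6%. Applied ad valorem rate: 31% + 26.6% = 57.6%.
Duty = £543,351.90 × 57.6% = £312,970.69.
Line 4 (2870.03.35, Zorar, 2,260 liters, £432,428.40):
Code 2870.03.35 is under a tariff-rate quota (threshold 1,550 liters). In-quota: 1,550 liters at 3%; over-quota: 710 liters at 19%.
Pro-rata value split: in-quota = £432,428.40 × 1,550/2,260 = £296,577.00; over-quota = £432,428.40 − £296,577.00 = £135,851.40.
In-quota duty = £296,577.00 × 3% = £8,897.31. Over-quota duty = £135,851.40 × 19% = £25,811.77.
Line duty = £8,897.31 + £25,811.77 = £34,709.08.
Total = £185,307.38 + £69,561.72 + £312,970.69 + £34,709.08 = £602,548.87.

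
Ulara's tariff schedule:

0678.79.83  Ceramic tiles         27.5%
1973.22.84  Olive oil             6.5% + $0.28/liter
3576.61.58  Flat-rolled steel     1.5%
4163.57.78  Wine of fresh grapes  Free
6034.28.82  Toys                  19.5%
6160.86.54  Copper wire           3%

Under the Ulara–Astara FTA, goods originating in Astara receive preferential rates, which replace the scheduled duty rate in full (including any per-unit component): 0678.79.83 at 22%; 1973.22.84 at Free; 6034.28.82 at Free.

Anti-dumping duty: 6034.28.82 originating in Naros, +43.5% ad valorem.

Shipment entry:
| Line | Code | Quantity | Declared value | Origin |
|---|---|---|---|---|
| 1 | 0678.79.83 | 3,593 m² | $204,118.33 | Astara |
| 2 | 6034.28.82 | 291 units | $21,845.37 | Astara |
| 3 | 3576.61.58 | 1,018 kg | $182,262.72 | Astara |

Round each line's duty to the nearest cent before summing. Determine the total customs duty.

Line 1 (0678.79.83, Astara, 3,593 m², $204,118.33):
Base rate for 0678.79.83 is 27.5%.
Origin Astara qualifies under the Ulara–Astara agreement and 0678.79.83 is covered: preferential rate 22% applies instead.
Duty = $204,118.33 × 22% = $44,906.03.
Line 2 (6034.28.82, Astara, 291 units, $21,845.37):
Base rate for 6034.28.82 is 19.5%.
Origin Astara qualifies under the Ulara–Astara agreement and 6034.28.82 is covered: preferential rate Free applies instead.
The additional-duty order on 6034.28.82 targets Naros, not Astara; it does not apply.
Duty = $21,845.37 × 0% = $0.00.
Line 3 (3576.61.58, Astara, 1,018 kg, $182,262.72):
Base rate for 3576.61.58 is 1.5%.
Origin Astara is the FTA partner but 3576.61.58 is not on the preference list; base rate stands.
Duty = $182,262.72 × 1.5% = $2,733.94.
Total = $44,906.03 + $0.00 + $2,733.94 = $47,639.97.

$47,639.97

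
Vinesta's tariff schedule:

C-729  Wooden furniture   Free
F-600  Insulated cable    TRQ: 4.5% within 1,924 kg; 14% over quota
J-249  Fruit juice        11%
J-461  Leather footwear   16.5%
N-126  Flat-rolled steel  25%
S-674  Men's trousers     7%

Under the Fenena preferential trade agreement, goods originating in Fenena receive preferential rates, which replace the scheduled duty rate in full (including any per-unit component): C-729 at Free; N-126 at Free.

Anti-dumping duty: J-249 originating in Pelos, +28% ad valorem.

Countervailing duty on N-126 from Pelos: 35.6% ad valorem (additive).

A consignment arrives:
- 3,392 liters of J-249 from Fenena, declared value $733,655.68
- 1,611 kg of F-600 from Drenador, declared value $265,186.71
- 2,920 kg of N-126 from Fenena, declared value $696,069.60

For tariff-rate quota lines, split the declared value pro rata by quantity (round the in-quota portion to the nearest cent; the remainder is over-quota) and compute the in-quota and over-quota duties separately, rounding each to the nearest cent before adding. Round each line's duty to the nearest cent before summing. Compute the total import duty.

$92,635.52

Line 1 (J-249, Fenena, 3,392 liters, $733,655.68):
Base rate for J-249 is 11%.
Origin Fenena is the FTA partner but J-249 is not on the preference list; base rate stands.
The additional-duty order on J-249 targets Pelos, not Fenena; it does not apply.
Duty = $733,655.68 × 11% = $80,702.12.
Line 2 (F-600, Drenador, 1,611 kg, $265,186.71):
Code F-600 is under a tariff-rate quota (threshold 1,924 kg). Quantity 1,611 kg is within the quota, so the in-quota rate 4.5% applies to the full value.
Duty = $265,186.71 × 4.5% = $11,933.40.
Line 3 (N-126, Fenena, 2,920 kg, $696,069.60):
Base rate for N-126 is 25%.
Origin Fenena qualifies under the Vinesta–Fenena agreement and N-126 is covered: preferential rate Free applies instead.
The additional-duty order on N-126 targets Pelos, not Fenena; it does not apply.
Duty = $696,069.60 × 0% = $0.00.
Total = $80,702.12 + $11,933.40 + $0.00 = $92,635.52.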